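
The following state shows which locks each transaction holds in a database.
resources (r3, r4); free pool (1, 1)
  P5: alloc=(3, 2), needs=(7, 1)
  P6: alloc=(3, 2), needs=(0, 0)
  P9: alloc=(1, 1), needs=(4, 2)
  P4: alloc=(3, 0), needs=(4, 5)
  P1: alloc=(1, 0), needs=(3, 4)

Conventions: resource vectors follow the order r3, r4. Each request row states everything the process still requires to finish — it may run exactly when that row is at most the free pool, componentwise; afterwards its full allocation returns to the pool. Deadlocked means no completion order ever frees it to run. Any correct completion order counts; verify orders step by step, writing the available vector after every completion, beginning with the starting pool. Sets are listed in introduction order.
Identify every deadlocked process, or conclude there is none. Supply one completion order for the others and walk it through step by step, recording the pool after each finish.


Deadlocked set: P5 and P4.
Key observation: after P6, P9, P1 the pool peaks at (6, 4), and each blocked process is short somewhere: P5 on r3; P4 on r4.
The rest can finish in the order P6, P9, P1. Verifying each step:
  pool = (1, 1)
  P6 needs (0, 0) <= (1, 1) -> finishes; pool += (3, 2) = (4, 3)
  P9 needs (4, 2) <= (4, 3) -> finishes; pool += (1, 1) = (5, 4)
  P1 needs (3, 4) <= (5, 4) -> finishes; pool += (1, 0) = (6, 4)
The blocked processes can never fit:
  P5 cannot run: need (7, 1) vs free (6, 4) (insufficient r3)
  P4 cannot run: need (4, 5) vs free (6, 4) (insufficient r4)


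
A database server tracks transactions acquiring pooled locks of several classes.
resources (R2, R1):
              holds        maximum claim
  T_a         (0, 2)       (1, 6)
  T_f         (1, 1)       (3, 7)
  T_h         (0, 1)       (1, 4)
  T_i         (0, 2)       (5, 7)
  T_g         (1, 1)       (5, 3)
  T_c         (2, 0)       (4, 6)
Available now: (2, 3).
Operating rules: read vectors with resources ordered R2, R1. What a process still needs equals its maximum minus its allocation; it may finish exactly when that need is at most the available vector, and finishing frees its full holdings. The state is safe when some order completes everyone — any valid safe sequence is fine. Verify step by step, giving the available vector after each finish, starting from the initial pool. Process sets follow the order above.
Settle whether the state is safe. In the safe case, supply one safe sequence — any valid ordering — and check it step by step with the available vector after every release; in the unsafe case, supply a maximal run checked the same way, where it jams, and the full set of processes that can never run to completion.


SAFE, for example via the order T_h, T_a, T_c, T_f, T_i, T_g.
Key observation: T_h marks the first exact bind of the order: its need (1, 3) fits the free (2, 3) with zero slack on a requested resource.
Verifying each step:
  pool = (2, 3)
  T_h needs (1, 3) <= (2, 3) -> finishes; pool += (0, 1) = (2, 4)
  T_a needs (1, 4) <= (2, 4) -> finishes; pool += (0, 2) = (2, 6)
  T_c needs (2, 6) <= (2, 6) -> finishes; pool += (2, 0) = (4, 6)
  T_f needs (2, 6) <= (4, 6) -> finishes; pool += (1, 1) = (5, 7)
  T_i needs (5, 5) <= (5, 7) -> finishes; pool += (0, 2) = (5, 9)
  T_g needs (4, 2) <= (5, 9) -> finishes; pool += (1, 1) = (6, 10)


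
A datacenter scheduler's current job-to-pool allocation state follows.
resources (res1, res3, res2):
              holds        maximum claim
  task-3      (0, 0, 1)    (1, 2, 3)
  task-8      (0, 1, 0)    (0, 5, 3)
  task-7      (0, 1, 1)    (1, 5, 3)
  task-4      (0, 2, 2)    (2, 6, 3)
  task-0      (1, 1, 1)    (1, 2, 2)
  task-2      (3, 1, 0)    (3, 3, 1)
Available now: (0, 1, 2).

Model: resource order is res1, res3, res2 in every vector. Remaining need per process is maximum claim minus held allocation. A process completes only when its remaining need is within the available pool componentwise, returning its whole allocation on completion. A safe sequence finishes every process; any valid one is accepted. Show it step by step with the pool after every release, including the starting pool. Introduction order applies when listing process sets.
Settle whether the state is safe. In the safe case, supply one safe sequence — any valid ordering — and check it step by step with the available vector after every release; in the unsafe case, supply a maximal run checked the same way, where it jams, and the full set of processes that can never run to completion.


UNSAFE — no complete ordering exists.
Key observation: task-0, task-3, task-2 can finish, but then (4, 3, 4) is all there is, and the blocked group's res3 demands exceed it.
The run task-0, task-3, task-2 cannot be extended any further. Check, step by step:
  pool = (0, 1, 2)
  run task-0 (needs (0, 1, 1), free (0, 1, 2)); after release of (1, 1, 1) the pool is (1, 2, 3)
  run task-3 (needs (1, 2, 2), free (1, 2, 3)); after release of (0, 0, 1) the pool is (1, 2, 4)
  run task-2 (needs (0, 2, 1), free (1, 2, 4)); after release of (3, 1, 0) the pool is (4, 3, 4)
  blocked: task-8 wants (0, 4, 3), pool (4, 3, 4) — not enough res3
  blocked: task-7 wants (1, 4, 2), pool (4, 3, 4) — not enough res3
  blocked: task-4 wants (2, 4, 1), pool (4, 3, 4) — not enough res3
Permanently blocked: task-8, task-7 and task-4.


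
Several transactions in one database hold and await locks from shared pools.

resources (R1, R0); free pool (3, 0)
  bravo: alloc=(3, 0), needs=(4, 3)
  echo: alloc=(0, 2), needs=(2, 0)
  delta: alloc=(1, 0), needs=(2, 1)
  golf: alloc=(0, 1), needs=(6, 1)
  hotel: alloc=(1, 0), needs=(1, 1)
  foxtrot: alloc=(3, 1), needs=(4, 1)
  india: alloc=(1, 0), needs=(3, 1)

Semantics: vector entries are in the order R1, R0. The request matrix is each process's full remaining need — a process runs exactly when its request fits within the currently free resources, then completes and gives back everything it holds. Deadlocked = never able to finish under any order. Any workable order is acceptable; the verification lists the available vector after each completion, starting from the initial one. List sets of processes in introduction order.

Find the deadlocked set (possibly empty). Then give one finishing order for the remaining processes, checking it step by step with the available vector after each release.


No process is deadlocked.
Key observation: beginning at echo, releases accumulate fast enough that every process eventually fits.
A valid finishing order for the others: echo, india, foxtrot, hotel, golf, delta, bravo. Verifying each step:
  pool = (3, 0)
  echo needs (2, 0) <= (3, 0) -> finishes; pool += (0, 2) = (3, 2)
  india needs (3, 1) <= (3, 2) -> finishes; pool += (1, 0) = (4, 2)
  foxtrot needs (4, 1) <= (4, 2) -> finishes; pool += (3, 1) = (7, 3)
  hotel needs (1, 1) <= (7, 3) -> finishes; pool += (1, 0) = (8, 3)
  golf needs (6, 1) <= (8, 3) -> finishes; pool += (0, 1) = (8, 4)
  delta needs (2, 1) <= (8, 4) -> finishes; pool += (1, 0) = (9, 4)
  bravo needs (4, 3) <= (9, 4) -> finishes; pool += (3, 0) = (12, 4)


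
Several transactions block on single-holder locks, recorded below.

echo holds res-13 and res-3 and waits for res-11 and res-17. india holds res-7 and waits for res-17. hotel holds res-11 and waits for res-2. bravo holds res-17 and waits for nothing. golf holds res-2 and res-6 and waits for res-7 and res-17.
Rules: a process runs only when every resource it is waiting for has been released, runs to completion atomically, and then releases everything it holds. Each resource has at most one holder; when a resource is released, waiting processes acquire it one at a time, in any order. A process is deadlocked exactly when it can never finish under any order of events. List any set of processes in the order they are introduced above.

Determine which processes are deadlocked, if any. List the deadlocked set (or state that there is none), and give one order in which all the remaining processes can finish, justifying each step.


Nothing here is deadlocked.
Key observation: although several processes wait, no cycle exists — each chain bottoms out at a free runner.
The rest can finish in the order bravo, india, golf, hotel, echo.
Verifying each step:
  bravo: no waits; runs immediately, freeing res-17
  india: everything it awaited (res-17) is free; runs, freeing res-7
  golf: everything it awaited (res-7 and res-17) is free; runs, freeing res-2 and res-6
  hotel: everything it awaited (res-2) is free; runs, freeing res-11
  echo: everything it awaited (res-11 and res-17) is free; runs, freeing res-13 and res-3


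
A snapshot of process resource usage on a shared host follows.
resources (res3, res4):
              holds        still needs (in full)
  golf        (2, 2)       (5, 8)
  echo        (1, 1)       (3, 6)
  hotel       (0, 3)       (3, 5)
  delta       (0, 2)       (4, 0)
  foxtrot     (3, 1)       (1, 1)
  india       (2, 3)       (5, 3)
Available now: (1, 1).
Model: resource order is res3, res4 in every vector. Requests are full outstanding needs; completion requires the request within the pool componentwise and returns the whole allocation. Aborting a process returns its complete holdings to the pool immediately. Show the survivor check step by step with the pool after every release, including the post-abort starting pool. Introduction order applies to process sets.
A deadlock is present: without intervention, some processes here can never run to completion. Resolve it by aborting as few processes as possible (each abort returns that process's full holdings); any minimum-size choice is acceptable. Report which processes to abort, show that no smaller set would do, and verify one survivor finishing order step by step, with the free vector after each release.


The answer: abort india.
Key observation: no ordering could ever have run hotel before the abort of india; with (2, 3) back in the pool it fits at step 2.
Why nothing smaller works: aborting no one leaves the state deadlocked as given.
One survivor order: foxtrot, hotel, golf, delta, echo. Verifying each step (post-abort pool first):
  pool = (3, 4)
  foxtrot: need (1, 1) fits (3, 4); releases (3, 1), pool now (6, 5)
  hotel: need (3, 5) fits (6, 5); releases (0, 3), pool now (6, 8)
  golf: need (5, 8) fits (6, 8); releases (2, 2), pool now (8, 10)
  delta: need (4, 0) fits (8, 10); releases (0, 2), pool now (8, 12)
  echo: need (3, 6) fits (8, 12); releases (1, 1), pool now (9, 13)


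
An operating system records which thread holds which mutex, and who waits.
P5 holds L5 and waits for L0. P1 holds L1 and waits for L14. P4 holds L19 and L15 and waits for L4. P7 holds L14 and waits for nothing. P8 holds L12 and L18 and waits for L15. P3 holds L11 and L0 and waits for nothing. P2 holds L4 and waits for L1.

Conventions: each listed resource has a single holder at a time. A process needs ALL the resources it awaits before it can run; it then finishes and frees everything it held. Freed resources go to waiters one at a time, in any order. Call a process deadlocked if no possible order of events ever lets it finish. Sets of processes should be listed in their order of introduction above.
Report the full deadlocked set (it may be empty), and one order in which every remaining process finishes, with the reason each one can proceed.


The deadlocked set is empty.
Key observation: all waits point, directly or indirectly, at processes that can finish, so nothing is permanently blocked.
One completion order for the rest: P3, P5, P7, P1, P2, P4, P8.
Verifying each step:
  run P3 (it waits on nothing); releases L11 and L0
  P5: everything it awaited (L0) is free; runs, freeing L5
  run P7 (it waits on nothing); releases L14
  P1: everything it awaited (L14) is free; runs, freeing L1
  P2: everything it awaited (L1) is free; runs, freeing L4
  P4: everything it awaited (L4) is free; runs, freeing L19 and L15
  P8: everything it awaited (L15) is free; runs, freeing L12 and L18


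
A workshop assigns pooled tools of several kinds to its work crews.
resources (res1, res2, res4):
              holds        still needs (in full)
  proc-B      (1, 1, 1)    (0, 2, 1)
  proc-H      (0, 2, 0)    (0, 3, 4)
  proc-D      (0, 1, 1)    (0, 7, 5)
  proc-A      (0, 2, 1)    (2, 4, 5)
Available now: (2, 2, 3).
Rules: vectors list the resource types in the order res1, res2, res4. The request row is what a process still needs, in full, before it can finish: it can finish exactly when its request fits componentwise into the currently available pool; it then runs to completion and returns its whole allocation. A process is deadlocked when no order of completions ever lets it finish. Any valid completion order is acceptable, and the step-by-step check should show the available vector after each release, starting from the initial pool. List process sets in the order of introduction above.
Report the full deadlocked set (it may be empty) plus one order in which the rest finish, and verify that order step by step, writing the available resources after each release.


The deadlocked set is proc-D and proc-A.
Key observation: the wall is res4: completing proc-B, proc-H brings the pool only to (3, 5, 4), and all the rest need more.
The rest can finish in the order proc-B, proc-H. Check, step by step:
  pool = (2, 2, 3)
  proc-B: need (0, 2, 1) fits (2, 2, 3); releases (1, 1, 1), pool now (3, 3, 4)
  proc-H: need (0, 3, 4) fits (3, 3, 4); releases (0, 2, 0), pool now (3, 5, 4)
The stuck group stays short no matter what:
  proc-D still needs (0, 7, 5) but only (3, 5, 4) is free — short on res2 and res4
  proc-A still needs (2, 4, 5) but only (3, 5, 4) is free — short on res4


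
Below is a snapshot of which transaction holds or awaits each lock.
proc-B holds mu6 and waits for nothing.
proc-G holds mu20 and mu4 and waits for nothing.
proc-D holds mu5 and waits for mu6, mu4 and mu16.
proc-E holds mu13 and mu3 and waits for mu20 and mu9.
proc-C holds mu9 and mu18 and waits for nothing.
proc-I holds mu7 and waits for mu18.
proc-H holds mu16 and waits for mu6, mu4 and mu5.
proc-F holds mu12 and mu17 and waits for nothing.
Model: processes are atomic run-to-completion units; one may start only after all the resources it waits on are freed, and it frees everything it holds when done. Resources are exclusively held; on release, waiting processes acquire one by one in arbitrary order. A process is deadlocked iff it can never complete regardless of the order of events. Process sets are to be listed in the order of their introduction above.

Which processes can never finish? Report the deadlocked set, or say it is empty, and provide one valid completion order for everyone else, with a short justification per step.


Deadlocked: proc-D and proc-H.
Key observation: the knot is the closed ring of waits proc-D -> proc-H -> proc-D; no other process is dragged down with it.
A valid finishing order for the others: proc-C, proc-G, proc-B, proc-E, proc-F, proc-I.
Verifying each step:
  proc-C: no waits; runs immediately, freeing mu9 and mu18
  proc-G: no waits; runs immediately, freeing mu20 and mu4
  proc-B: no waits; runs immediately, freeing mu6
  run proc-E (all its waits — mu20 and mu9 — are resolved); releases mu13 and mu3
  proc-F: no waits; runs immediately, freeing mu12 and mu17
  run proc-I (all its waits — mu18 — are resolved); releases mu7


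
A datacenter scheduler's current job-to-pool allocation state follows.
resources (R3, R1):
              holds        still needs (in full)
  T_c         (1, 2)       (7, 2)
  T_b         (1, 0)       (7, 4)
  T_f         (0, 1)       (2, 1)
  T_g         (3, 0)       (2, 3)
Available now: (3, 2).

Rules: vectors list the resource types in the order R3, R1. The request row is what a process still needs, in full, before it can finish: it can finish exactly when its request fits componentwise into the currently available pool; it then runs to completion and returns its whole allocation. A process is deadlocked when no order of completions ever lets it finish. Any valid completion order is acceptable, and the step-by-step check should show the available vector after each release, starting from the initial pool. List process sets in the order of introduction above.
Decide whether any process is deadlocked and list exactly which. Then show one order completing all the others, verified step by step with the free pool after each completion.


The deadlocked set is T_c and T_b.
Key observation: the wall is R3: completing T_f, T_g brings the pool only to (6, 3), and all the rest need more.
One completion order for the rest: T_f, T_g. Walking it through:
  pool = (3, 2)
  T_f: need (2, 1) fits (3, 2); releases (0, 1), pool now (3, 3)
  T_g: need (2, 3) fits (3, 3); releases (3, 0), pool now (6, 3)
The stuck group stays short no matter what:
  T_c cannot run: need (7, 2) vs free (6, 3) (insufficient R3)
  T_b cannot run: need (7, 4) vs free (6, 3) (insufficient R3 and R1)


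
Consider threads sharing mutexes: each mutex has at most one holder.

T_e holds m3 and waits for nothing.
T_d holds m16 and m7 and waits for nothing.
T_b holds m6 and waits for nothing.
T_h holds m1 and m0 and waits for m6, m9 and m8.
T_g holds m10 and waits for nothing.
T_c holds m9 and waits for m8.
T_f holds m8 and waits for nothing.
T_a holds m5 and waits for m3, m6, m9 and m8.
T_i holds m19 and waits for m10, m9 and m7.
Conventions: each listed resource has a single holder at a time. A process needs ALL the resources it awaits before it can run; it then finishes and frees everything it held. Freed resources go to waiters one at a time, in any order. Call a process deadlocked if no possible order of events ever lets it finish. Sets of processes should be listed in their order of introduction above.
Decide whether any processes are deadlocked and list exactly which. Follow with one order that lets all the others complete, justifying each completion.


No process is deadlocked.
Key observation: every chain of waits terminates; starting from the processes that wait on nothing, all the rest unlock in turn.
The rest can finish in the order T_e, T_f, T_c, T_b, T_d, T_g, T_h, T_i, T_a.
Walking it through:
  T_e: no waits; runs immediately, freeing m3
  T_f: no waits; runs immediately, freeing m8
  T_c: everything it awaited (m8) is free; runs, freeing m9
  T_b: no waits; runs immediately, freeing m6
  T_d: no waits; runs immediately, freeing m16 and m7
  T_g: no waits; runs immediately, freeing m10
  T_h: everything it awaited (m6, m9 and m8) is free; runs, freeing m1 and m0
  T_i: everything it awaited (m10, m9 and m7) is free; runs, freeing m19
  T_a: everything it awaited (m3, m6, m9 and m8) is free; runs, freeing m5


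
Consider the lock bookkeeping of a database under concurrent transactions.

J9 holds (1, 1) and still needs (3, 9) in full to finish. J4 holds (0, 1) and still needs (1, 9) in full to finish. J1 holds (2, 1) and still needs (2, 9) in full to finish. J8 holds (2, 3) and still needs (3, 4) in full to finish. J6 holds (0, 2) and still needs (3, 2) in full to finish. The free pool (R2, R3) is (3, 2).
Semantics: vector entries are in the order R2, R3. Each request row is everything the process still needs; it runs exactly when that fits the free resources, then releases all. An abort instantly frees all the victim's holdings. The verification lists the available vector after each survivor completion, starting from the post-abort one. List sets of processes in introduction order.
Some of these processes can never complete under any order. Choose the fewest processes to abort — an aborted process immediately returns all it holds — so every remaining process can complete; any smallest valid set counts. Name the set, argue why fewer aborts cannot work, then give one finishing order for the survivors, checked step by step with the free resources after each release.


Abort J4 and J1.
Key observation: J9 had no path to completion before; after the abort of J4 and J1 ((2, 2) returned), step 3 is where it fits.
Minimality, checking each single-abort alternative: J9 alone leaves J4 blocked (short on R3); J4 alone leaves J9 blocked (short on R3); J1 alone leaves J9 blocked (short on R3); J8 alone leaves J9 blocked (short on R3); J6 alone leaves J9 blocked (short on R3).
One survivor order: J6, J8, J9. Verifying each step (post-abort pool first):
  pool = (5, 4)
  run J6 (needs (3, 2), free (5, 4)); after release of (0, 2) the pool is (5, 6)
  run J8 (needs (3, 4), free (5, 6)); after release of (2, 3) the pool is (7, 9)
  run J9 (needs (3, 9), free (7, 9)); after release of (1, 1) the pool is (8, 10)


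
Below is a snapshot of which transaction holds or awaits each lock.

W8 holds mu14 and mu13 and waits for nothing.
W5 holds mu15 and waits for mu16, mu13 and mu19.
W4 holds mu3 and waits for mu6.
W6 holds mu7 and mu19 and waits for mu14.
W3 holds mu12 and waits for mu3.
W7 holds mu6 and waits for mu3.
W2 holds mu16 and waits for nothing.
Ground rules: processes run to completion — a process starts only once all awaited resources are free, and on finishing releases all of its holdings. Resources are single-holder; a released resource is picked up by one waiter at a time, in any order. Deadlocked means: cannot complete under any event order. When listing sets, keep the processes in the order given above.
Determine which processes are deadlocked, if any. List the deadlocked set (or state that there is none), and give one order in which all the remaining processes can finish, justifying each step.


Deadlocked: W4, W3 and W7.
Key observation: the waits loop around W4 -> W7 -> W4 with no way out; W3 waits into the deadlock from upstream.
The rest can finish in the order W8, W6, W2, W5.
Step-by-step check:
  run W8 (it waits on nothing); releases mu14 and mu13
  run W6 (all its waits — mu14 — are resolved); releases mu7 and mu19
  run W2 (it waits on nothing); releases mu16
  run W5 (all its waits — mu16, mu13 and mu19 — are resolved); releases mu15


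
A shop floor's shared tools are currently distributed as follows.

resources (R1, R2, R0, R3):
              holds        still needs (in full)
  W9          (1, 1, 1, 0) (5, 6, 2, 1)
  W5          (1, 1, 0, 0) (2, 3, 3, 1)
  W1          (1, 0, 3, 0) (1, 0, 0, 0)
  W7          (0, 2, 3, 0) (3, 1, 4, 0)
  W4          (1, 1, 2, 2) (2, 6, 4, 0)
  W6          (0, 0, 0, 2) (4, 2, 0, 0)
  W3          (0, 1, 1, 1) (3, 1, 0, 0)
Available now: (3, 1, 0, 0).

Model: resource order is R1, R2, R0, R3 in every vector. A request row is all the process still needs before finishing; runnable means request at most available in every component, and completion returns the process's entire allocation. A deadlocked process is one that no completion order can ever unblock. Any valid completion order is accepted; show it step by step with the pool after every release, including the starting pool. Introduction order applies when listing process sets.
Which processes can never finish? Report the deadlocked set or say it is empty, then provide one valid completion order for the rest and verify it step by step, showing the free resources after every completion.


Deadlocked set: W9 and W4.
Key observation: after W1, W3, W6, W7, W5 complete, (5, 5, 7, 3) is the best the pool ever gets, yet each leftover process wants more R2.
The rest can finish in the order W1, W3, W6, W7, W5. Step-by-step check:
  pool = (3, 1, 0, 0)
  W1: need (1, 0, 0, 0) fits (3, 1, 0, 0); releases (1, 0, 3, 0), pool now (4, 1, 3, 0)
  W3: need (3, 1, 0, 0) fits (4, 1, 3, 0); releases (0, 1, 1, 1), pool now (4, 2, 4, 1)
  W6: need (4, 2, 0, 0) fits (4, 2, 4, 1); releases (0, 0, 0, 2), pool now (4, 2, 4, 3)
  W7: need (3, 1, 4, 0) fits (4, 2, 4, 3); releases (0, 2, 3, 0), pool now (4, 4, 7, 3)
  W5: need (2, 3, 3, 1) fits (4, 4, 7, 3); releases (1, 1, 0, 0), pool now (5, 5, 7, 3)
The blocked processes can never fit:
  W9 cannot run: need (5, 6, 2, 1) vs free (5, 5, 7, 3) (insufficient R2)
  W4 cannot run: need (2, 6, 4, 0) vs free (5, 5, 7, 3) (insufficient R2)


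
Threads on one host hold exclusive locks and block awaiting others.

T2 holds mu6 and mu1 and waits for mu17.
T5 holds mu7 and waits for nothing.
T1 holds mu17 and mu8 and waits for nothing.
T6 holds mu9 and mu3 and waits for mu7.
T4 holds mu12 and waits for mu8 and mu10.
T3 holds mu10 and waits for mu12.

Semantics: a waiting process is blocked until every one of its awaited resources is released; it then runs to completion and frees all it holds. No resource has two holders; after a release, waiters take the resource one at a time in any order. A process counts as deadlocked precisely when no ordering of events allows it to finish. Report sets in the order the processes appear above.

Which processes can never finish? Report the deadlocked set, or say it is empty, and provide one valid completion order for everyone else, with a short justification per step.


The deadlocked set is T4 and T3.
Key observation: the cycle T4 -> T3 -> T4 can never break — each member waits on the next; no other process is dragged down with it.
The rest can finish in the order T5, T1, T6, T2.
Verifying each step:
  T5: no waits; runs immediately, freeing mu7
  T1: no waits; runs immediately, freeing mu17 and mu8
  run T6 (all its waits — mu7 — are resolved); releases mu9 and mu3
  run T2 (all its waits — mu17 — are resolved); releases mu6 and mu1


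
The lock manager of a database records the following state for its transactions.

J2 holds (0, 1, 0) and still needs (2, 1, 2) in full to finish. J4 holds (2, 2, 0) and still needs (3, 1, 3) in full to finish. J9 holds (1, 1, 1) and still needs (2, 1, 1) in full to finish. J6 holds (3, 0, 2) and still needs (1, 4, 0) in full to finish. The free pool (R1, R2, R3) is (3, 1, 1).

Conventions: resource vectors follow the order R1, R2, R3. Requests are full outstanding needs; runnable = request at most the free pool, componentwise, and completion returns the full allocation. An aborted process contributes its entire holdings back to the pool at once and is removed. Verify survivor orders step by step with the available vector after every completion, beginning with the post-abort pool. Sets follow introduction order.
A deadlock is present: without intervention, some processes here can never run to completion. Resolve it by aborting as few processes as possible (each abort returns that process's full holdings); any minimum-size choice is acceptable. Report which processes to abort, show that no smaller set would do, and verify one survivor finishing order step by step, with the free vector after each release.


The answer: abort J6.
Key observation: the returned (3, 0, 2) from J6 is what brings J4 — unrunnable before, under any order — into play at step 2.
Why nothing smaller works: aborting no one leaves the state deadlocked as given.
Survivors finish in the order: J2, J4, J9. Walking it through (pool after the aborts first):
  pool = (6, 1, 3)
  J2 needs (2, 1, 2) <= (6, 1, 3) -> finishes; pool += (0, 1, 0) = (6, 2, 3)
  J4 needs (3, 1, 3) <= (6, 2, 3) -> finishes; pool += (2, 2, 0) = (8, 4, 3)
  J9 needs (2, 1, 1) <= (8, 4, 3) -> finishes; pool += (1, 1, 1) = (9, 5, 4)


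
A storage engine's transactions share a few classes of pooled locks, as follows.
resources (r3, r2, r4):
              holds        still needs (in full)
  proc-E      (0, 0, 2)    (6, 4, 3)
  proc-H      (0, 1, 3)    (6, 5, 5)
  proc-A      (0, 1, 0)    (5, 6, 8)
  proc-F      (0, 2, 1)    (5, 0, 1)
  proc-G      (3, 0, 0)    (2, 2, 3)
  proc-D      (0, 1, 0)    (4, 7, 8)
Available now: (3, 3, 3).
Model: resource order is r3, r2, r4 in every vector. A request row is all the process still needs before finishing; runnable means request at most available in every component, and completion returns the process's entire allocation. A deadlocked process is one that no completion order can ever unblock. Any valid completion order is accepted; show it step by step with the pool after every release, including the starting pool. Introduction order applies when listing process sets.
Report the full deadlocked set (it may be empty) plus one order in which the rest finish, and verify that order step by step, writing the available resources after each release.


The deadlocked set is empty.
Key observation: there is always a runnable process — proc-G first — so the state unwinds completely.
One completion order for the rest: proc-G, proc-F, proc-E, proc-H, proc-A, proc-D. Check, step by step:
  pool = (3, 3, 3)
  proc-G needs (2, 2, 3) <= (3, 3, 3) -> finishes; pool += (3, 0, 0) = (6, 3, 3)
  proc-F needs (5, 0, 1) <= (6, 3, 3) -> finishes; pool += (0, 2, 1) = (6, 5, 4)
  proc-E needs (6, 4, 3) <= (6, 5, 4) -> finishes; pool += (0, 0, 2) = (6, 5, 6)
  proc-H needs (6, 5, 5) <= (6, 5, 6) -> finishes; pool += (0, 1, 3) = (6, 6, 9)
  proc-A needs (5, 6, 8) <= (6, 6, 9) -> finishes; pool += (0, 1, 0) = (6, 7, 9)
  proc-D needs (4, 7, 8) <= (6, 7, 9) -> finishes; pool += (0, 1, 0) = (6, 8, 9)


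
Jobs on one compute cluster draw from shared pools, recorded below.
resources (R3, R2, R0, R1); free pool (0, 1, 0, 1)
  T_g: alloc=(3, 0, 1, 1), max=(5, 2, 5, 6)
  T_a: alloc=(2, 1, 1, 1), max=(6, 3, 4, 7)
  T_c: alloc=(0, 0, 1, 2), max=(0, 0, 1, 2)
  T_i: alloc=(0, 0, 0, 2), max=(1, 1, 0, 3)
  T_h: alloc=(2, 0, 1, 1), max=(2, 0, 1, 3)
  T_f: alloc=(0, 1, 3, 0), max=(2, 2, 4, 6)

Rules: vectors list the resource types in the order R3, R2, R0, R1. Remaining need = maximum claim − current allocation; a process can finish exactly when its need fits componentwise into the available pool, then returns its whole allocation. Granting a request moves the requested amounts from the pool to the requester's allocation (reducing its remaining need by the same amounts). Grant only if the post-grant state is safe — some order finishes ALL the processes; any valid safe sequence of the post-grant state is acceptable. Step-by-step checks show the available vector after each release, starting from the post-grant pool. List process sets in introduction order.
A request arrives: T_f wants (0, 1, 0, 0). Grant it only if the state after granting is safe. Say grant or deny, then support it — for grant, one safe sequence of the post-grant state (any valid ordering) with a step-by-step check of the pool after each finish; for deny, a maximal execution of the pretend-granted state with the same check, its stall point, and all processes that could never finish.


DENY: after the grant no complete ordering would exist.
Key observation: after T_c, T_h the pool peaks at (2, 0, 2, 4), and each blocked process is short somewhere: T_g on R2, R0, R1; T_a on R3, R2, R0, R1; T_i on R2; T_f on R1.
After a pretend grant, a maximal execution: T_c, T_h — then nothing else fits. Check, step by step:
  pool = (0, 0, 0, 1)
  run T_c (needs (0, 0, 0, 0), free (0, 0, 0, 1)); after release of (0, 0, 1, 2) the pool is (0, 0, 1, 3)
  run T_h (needs (0, 0, 0, 2), free (0, 0, 1, 3)); after release of (2, 0, 1, 1) the pool is (2, 0, 2, 4)
  T_g cannot run: need (2, 2, 4, 5) vs free (2, 0, 2, 4) (insufficient R2, R0 and R1)
  T_a cannot run: need (4, 2, 3, 6) vs free (2, 0, 2, 4) (insufficient R3, R2, R0 and R1)
  T_i cannot run: need (1, 1, 0, 1) vs free (2, 0, 2, 4) (insufficient R2)
  T_f cannot run: need (2, 0, 1, 6) vs free (2, 0, 2, 4) (insufficient R1)
Post-grant, the permanently blocked set is T_g, T_a, T_i and T_f.


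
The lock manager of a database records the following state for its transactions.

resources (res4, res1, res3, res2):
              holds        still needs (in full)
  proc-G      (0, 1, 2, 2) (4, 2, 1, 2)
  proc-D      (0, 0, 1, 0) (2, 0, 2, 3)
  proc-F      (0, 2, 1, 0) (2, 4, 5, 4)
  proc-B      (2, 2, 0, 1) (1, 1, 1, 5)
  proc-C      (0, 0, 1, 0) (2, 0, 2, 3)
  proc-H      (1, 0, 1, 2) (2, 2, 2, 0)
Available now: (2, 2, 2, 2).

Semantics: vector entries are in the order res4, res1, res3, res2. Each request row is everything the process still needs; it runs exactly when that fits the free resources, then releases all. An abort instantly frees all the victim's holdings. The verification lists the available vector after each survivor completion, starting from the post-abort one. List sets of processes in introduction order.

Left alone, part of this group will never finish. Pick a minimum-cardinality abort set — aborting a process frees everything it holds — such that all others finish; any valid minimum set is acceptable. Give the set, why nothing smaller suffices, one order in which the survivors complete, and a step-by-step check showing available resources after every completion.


The answer: abort proc-G.
Key observation: proc-B was stuck for good until proc-G gave back (0, 1, 2, 2); in the order shown it finishes at step 2.
Why nothing smaller works: aborting no one leaves the state deadlocked as given.
Survivors finish in the order: proc-H, proc-B, proc-F, proc-C, proc-D. Check, step by step (pool after the aborts first):
  pool = (2, 3, 4, 4)
  proc-H: need (2, 2, 2, 0) fits (2, 3, 4, 4); releases (1, 0, 1, 2), pool now (3, 3, 5, 6)
  proc-B: need (1, 1, 1, 5) fits (3, 3, 5, 6); releases (2, 2, 0, 1), pool now (5, 5, 5, 7)
  proc-F: need (2, 4, 5, 4) fits (5, 5, 5, 7); releases (0, 2, 1, 0), pool now (5, 7, 6, 7)
  proc-C: need (2, 0, 2, 3) fits (5, 7, 6, 7); releases (0, 0, 1, 0), pool now (5, 7, 7, 7)
  proc-D: need (2, 0, 2, 3) fits (5, 7, 7, 7); releases (0, 0, 1, 0), pool now (5, 7, 8, 7)


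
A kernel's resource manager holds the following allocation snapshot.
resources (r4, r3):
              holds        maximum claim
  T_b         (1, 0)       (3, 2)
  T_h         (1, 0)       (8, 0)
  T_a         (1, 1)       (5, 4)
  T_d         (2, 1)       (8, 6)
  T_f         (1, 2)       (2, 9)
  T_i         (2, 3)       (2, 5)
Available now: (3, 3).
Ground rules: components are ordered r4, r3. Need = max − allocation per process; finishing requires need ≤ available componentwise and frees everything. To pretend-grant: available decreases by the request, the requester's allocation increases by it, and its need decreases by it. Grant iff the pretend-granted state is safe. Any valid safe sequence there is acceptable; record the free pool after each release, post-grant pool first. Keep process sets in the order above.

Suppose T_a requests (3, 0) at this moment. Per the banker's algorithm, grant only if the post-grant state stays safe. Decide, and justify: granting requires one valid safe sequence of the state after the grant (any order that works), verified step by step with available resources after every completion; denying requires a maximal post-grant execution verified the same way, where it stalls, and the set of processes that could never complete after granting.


GRANT: granting preserves safety; a valid post-grant sequence is T_i, T_b, T_a, T_d, T_h, T_f.
Key observation: (0, 3) free after granting still covers T_i first, and each release covers the next.
Step-by-step check of the post-grant state:
  pool = (0, 3)
  run T_i (needs (0, 2), free (0, 3)); after release of (2, 3) the pool is (2, 6)
  run T_b (needs (2, 2), free (2, 6)); after release of (1, 0) the pool is (3, 6)
  run T_a (needs (1, 3), free (3, 6)); after release of (4, 1) the pool is (7, 7)
  run T_d (needs (6, 5), free (7, 7)); after release of (2, 1) the pool is (9, 8)
  run T_h (needs (7, 0), free (9, 8)); after release of (1, 0) the pool is (10, 8)
  run T_f (needs (1, 7), free (10, 8)); after release of (1, 2) the pool is (11, 10)


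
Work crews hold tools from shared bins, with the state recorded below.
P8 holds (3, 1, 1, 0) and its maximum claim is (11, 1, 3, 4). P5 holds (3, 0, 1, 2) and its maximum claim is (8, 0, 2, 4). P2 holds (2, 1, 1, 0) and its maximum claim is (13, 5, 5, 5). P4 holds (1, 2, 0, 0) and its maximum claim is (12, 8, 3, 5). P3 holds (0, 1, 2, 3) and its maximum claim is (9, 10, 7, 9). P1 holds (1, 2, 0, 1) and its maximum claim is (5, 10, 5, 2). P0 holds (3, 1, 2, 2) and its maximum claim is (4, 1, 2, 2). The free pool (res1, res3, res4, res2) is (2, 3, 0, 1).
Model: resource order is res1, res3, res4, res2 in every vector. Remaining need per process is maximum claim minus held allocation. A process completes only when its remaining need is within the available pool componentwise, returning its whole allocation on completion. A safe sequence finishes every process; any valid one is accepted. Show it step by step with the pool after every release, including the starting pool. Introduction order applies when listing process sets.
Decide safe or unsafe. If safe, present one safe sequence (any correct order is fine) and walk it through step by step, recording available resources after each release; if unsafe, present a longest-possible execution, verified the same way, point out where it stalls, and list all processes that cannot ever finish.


SAFE, for example via the order P0, P5, P8, P2, P4, P1, P3.
Key observation: the first exact fit in this order is P5 — it needs (5, 0, 1, 2) with (5, 4, 2, 3) free, meeting a requested resource to the last unit.
Verifying each step:
  pool = (2, 3, 0, 1)
  P0 needs (1, 0, 0, 0) <= (2, 3, 0, 1) -> finishes; pool += (3, 1, 2, 2) = (5, 4, 2, 3)
  P5 needs (5, 0, 1, 2) <= (5, 4, 2, 3) -> finishes; pool += (3, 0, 1, 2) = (8, 4, 3, 5)
  P8 needs (8, 0, 2, 4) <= (8, 4, 3, 5) -> finishes; pool += (3, 1, 1, 0) = (11, 5, 4, 5)
  P2 needs (11, 4, 4, 5) <= (11, 5, 4, 5) -> finishes; pool += (2, 1, 1, 0) = (13, 6, 5, 5)
  P4 needs (11, 6, 3, 5) <= (13, 6, 5, 5) -> finishes; pool += (1, 2, 0, 0) = (14, 8, 5, 5)
  P1 needs (4, 8, 5, 1) <= (14, 8, 5, 5) -> finishes; pool += (1, 2, 0, 1) = (15, 10, 5, 6)
  P3 needs (9, 9, 5, 6) <= (15, 10, 5, 6) -> finishes; pool += (0, 1, 2, 3) = (15, 11, 7, 9)


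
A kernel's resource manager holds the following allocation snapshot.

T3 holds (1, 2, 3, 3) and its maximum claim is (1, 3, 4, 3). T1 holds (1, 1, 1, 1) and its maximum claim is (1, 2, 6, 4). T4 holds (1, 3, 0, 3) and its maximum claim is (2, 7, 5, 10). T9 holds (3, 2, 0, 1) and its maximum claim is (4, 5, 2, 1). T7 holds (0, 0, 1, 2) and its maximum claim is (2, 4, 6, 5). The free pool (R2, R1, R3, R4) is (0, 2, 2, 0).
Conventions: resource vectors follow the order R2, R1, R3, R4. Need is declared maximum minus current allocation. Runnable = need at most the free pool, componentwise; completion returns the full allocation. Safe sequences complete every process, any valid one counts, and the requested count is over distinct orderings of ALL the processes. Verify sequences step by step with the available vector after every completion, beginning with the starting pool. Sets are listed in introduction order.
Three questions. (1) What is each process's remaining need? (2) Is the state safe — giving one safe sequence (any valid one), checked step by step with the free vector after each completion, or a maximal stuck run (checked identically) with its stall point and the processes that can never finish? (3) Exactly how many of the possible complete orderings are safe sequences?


(1) Need matrix, components ordered R2, R1, R3, R4:
  T3: (0, 1, 1, 0)
  T1: (0, 1, 5, 3)
  T4: (1, 4, 5, 7)
  T9: (1, 3, 2, 0)
  T7: (2, 4, 5, 3)
(2) SAFE — a valid safe sequence is T3, T9, T7, T1, T4.
Key observation: T9 marks the first exact bind of the order: its need (1, 3, 2, 0) fits the free (1, 4, 5, 3) with zero slack on a requested resource.
Step-by-step check:
  pool = (0, 2, 2, 0)
  T3 needs (0, 1, 1, 0) <= (0, 2, 2, 0) -> finishes; pool += (1, 2, 3, 3) = (1, 4, 5, 3)
  T9 needs (1, 3, 2, 0) <= (1, 4, 5, 3) -> finishes; pool += (3, 2, 0, 1) = (4, 6, 5, 4)
  T7 needs (2, 4, 5, 3) <= (4, 6, 5, 4) -> finishes; pool += (0, 0, 1, 2) = (4, 6, 6, 6)
  T1 needs (0, 1, 5, 3) <= (4, 6, 6, 6) -> finishes; pool += (1, 1, 1, 1) = (5, 7, 7, 7)
  T4 needs (1, 4, 5, 7) <= (5, 7, 7, 7) -> finishes; pool += (1, 3, 0, 3) = (6, 10, 7, 10)
(3) Precisely 4 of the possible complete orderings are safe sequences.


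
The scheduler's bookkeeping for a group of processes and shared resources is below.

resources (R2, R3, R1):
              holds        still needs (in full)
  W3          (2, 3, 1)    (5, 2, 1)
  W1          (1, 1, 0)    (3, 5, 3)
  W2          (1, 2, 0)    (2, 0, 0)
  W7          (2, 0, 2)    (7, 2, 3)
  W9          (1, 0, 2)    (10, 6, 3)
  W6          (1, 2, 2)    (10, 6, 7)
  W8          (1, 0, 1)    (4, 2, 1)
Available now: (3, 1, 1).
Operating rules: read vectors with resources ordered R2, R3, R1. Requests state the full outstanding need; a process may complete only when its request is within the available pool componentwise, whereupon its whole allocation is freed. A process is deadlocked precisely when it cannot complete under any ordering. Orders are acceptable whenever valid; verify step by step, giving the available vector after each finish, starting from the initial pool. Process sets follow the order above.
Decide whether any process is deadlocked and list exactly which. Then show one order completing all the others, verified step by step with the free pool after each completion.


No process is deadlocked.
Key observation: there is always a runnable process — W2 first — so the state unwinds completely.
A valid finishing order for the others: W2, W8, W3, W7, W1, W9, W6. Verifying each step:
  pool = (3, 1, 1)
  W2: need (2, 0, 0) fits (3, 1, 1); releases (1, 2, 0), pool now (4, 3, 1)
  W8: need (4, 2, 1) fits (4, 3, 1); releases (1, 0, 1), pool now (5, 3, 2)
  W3: need (5, 2, 1) fits (5, 3, 2); releases (2, 3, 1), pool now (7, 6, 3)
  W7: need (7, 2, 3) fits (7, 6, 3); releases (2, 0, 2), pool now (9, 6, 5)
  W1: need (3, 5, 3) fits (9, 6, 5); releases (1, 1, 0), pool now (10, 7, 5)
  W9: need (10, 6, 3) fits (10, 7, 5); releases (1, 0, 2), pool now (11, 7, 7)
  W6: need (10, 6, 7) fits (11, 7, 7); releases (1, 2, 2), pool now (12, 9, 9)
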